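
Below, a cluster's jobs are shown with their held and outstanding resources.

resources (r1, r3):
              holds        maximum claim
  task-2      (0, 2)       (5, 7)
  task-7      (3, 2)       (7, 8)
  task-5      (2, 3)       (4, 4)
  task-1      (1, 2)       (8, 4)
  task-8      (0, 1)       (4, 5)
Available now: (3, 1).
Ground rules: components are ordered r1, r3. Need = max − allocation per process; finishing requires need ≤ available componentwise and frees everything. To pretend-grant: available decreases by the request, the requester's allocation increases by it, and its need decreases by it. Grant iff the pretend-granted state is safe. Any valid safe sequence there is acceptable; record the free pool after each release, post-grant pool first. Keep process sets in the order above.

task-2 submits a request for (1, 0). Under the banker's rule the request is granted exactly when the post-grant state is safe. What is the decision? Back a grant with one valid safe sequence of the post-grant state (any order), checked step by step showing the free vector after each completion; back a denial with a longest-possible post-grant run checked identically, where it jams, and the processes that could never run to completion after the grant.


GRANT. The post-grant state is safe; one safe sequence: task-5, task-8, task-2, task-7, task-1.
Key observation: post-grant, (2, 1) remains, and an order beginning with task-5 completes everyone.
Check on the post-grant state, step by step:
  pool = (2, 1)
  task-5 needs (2, 1) <= (2, 1) -> finishes; pool += (2, 3) = (4, 4)
  task-8 needs (4, 4) <= (4, 4) -> finishes; pool += (0, 1) = (4, 5)
  task-2 needs (4, 5) <= (4, 5) -> finishes; pool += (1, 2) = (5, 7)
  task-7 needs (4, 6) <= (5, 7) -> finishes; pool += (3, 2) = (8, 9)
  task-1 needs (7, 2) <= (8, 9) -> finishes; pool += (1, 2) = (9, 11)


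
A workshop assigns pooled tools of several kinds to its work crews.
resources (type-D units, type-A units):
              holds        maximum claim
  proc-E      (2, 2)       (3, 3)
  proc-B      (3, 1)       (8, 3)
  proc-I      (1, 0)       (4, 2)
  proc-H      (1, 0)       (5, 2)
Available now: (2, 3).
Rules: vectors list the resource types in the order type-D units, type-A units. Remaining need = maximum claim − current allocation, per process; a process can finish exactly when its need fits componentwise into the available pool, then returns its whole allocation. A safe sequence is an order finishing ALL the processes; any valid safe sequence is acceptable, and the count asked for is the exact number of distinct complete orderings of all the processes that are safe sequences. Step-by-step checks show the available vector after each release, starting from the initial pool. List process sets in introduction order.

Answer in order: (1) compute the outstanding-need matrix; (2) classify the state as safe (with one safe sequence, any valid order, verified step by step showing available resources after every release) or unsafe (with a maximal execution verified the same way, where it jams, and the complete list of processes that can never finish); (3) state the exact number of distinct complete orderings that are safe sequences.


(1) Outstanding need per process (order type-D units, type-A units):
  proc-E: (1, 1)
  proc-B: (5, 2)
  proc-I: (3, 2)
  proc-H: (4, 2)
(2) SAFE — a valid safe sequence is proc-E, proc-I, proc-H, proc-B.
Key observation: nothing binds to the last unit here — the tightest requested-resource margin is 1, first seen at proc-E ((1, 1) against (2, 3)).
Verifying each step:
  pool = (2, 3)
  proc-E needs (1, 1) <= (2, 3) -> finishes; pool += (2, 2) = (4, 5)
  proc-I needs (3, 2) <= (4, 5) -> finishes; pool += (1, 0) = (5, 5)
  proc-H needs (4, 2) <= (5, 5) -> finishes; pool += (1, 0) = (6, 5)
  proc-B needs (5, 2) <= (6, 5) -> finishes; pool += (3, 1) = (9, 6)
(3) Exactly 4 of the possible complete orderings are safe sequences.


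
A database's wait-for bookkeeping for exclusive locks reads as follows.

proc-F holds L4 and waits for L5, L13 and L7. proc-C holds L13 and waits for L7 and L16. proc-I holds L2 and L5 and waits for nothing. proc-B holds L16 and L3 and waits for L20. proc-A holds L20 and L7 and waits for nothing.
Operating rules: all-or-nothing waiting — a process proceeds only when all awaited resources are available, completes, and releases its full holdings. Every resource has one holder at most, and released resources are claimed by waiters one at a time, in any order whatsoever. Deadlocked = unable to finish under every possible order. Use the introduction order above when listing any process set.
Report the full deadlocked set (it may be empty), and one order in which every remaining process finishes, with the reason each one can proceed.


Nothing here is deadlocked.
Key observation: no waiting chain loops back on itself — every chain ends at a process that waits on nothing, so everyone eventually runs.
One completion order for the rest: proc-A, proc-I, proc-B, proc-C, proc-F.
Step-by-step check:
  proc-A: no waits; runs immediately, freeing L20 and L7
  proc-I: no waits; runs immediately, freeing L2 and L5
  run proc-B (all its waits — L20 — are resolved); releases L16 and L3
  run proc-C (all its waits — L7 and L16 — are resolved); releases L13
  run proc-F (all its waits — L5, L13 and L7 — are resolved); releases L4


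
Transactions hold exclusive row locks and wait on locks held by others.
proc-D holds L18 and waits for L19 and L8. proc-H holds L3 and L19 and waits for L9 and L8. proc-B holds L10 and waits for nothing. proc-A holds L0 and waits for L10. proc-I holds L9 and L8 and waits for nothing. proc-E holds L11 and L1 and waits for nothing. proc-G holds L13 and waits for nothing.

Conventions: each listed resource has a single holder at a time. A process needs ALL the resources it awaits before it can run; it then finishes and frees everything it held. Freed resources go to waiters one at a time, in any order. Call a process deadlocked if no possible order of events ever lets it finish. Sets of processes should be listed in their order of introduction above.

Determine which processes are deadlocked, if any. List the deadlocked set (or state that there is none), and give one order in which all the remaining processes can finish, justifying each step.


No process is deadlocked.
Key observation: every chain of waits terminates; starting from the processes that wait on nothing, all the rest unlock in turn.
One completion order for the rest: proc-B, proc-E, proc-I, proc-G, proc-A, proc-H, proc-D.
Walking it through:
  run proc-B (it waits on nothing); releases L10
  run proc-E (it waits on nothing); releases L11 and L1
  run proc-I (it waits on nothing); releases L9 and L8
  run proc-G (it waits on nothing); releases L13
  proc-A waits on L10 — all released -> runs and releases L0
  proc-H waits on L9 and L8 — all released -> runs and releases L3 and L19
  proc-D waits on L19 and L8 — all released -> runs and releases L18


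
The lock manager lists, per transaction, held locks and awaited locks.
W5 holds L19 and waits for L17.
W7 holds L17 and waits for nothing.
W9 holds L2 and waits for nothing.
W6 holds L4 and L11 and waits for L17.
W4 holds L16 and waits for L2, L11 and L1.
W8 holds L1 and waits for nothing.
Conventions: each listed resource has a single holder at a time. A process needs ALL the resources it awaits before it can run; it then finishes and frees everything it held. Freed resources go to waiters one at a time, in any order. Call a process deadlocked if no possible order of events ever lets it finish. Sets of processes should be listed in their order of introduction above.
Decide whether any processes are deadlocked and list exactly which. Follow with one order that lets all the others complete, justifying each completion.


The deadlocked set is empty.
Key observation: all waits point, directly or indirectly, at processes that can finish, so nothing is permanently blocked.
The rest can finish in the order W7, W9, W5, W6, W8, W4.
Verifying each step:
  W7 waits on nothing -> runs at once and releases L17
  W9 waits on nothing -> runs at once and releases L2
  W5 waits on L17 — all released -> runs and releases L19
  W6 waits on L17 — all released -> runs and releases L4 and L11
  W8 waits on nothing -> runs at once and releases L1
  W4 waits on L2, L11 and L1 — all released -> runs and releases L16


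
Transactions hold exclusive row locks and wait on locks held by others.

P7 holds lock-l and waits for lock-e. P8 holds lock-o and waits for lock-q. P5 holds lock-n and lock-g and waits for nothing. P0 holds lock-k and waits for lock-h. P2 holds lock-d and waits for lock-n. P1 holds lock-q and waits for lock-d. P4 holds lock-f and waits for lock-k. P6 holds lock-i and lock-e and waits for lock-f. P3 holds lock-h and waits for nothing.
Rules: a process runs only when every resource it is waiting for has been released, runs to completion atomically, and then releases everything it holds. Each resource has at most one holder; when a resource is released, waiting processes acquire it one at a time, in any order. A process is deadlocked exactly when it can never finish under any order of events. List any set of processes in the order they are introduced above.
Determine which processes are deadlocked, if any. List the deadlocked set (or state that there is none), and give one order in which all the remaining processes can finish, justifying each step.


No process is deadlocked.
Key observation: the wait relation is loop-free; peeling off processes with no waits unwinds the whole state.
One completion order for the rest: P3, P0, P5, P2, P1, P8, P4, P6, P7.
Walking it through:
  P3: no waits; runs immediately, freeing lock-h
  P0 waits on lock-h — all released -> runs and releases lock-k
  P5: no waits; runs immediately, freeing lock-n and lock-g
  P2 waits on lock-n — all released -> runs and releases lock-d
  P1 waits on lock-d — all released -> runs and releases lock-q
  P8 waits on lock-q — all released -> runs and releases lock-o
  P4 waits on lock-k — all released -> runs and releases lock-f
  P6 waits on lock-f — all released -> runs and releases lock-i and lock-e
  P7 waits on lock-e — all released -> runs and releases lock-l


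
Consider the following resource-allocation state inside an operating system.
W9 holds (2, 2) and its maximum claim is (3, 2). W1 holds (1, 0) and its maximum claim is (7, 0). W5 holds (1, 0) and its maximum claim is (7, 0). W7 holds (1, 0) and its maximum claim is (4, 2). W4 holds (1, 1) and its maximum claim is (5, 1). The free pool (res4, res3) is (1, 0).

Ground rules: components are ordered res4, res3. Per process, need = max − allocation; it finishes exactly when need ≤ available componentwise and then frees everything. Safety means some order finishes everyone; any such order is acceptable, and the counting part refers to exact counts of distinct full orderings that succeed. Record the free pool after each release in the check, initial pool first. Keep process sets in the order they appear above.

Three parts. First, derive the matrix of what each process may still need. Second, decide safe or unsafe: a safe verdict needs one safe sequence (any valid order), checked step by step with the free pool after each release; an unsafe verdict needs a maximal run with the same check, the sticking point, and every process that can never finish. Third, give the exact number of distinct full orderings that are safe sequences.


(1) Outstanding need per process (order res4, res3):
  W9: (1, 0)
  W1: (6, 0)
  W5: (6, 0)
  W7: (3, 2)
  W4: (4, 0)
(2) UNSAFE.
Key observation: no order helps: past W9, W7, W4, the free pool tops out at (5, 3), below what each blocked process needs in res4.
A maximal execution: W9, W7, W4 — then nothing else fits. Step-by-step check:
  pool = (1, 0)
  W9 needs (1, 0) <= (1, 0) -> finishes; pool += (2, 2) = (3, 2)
  W7 needs (3, 2) <= (3, 2) -> finishes; pool += (1, 0) = (4, 2)
  W4 needs (4, 0) <= (4, 2) -> finishes; pool += (1, 1) = (5, 3)
  W1 still needs (6, 0) but only (5, 3) is free — short on res4
  W5 still needs (6, 0) but only (5, 3) is free — short on res4
Permanently blocked: W1 and W5.
(3) Precisely 0 of the possible complete orderings are safe sequences.


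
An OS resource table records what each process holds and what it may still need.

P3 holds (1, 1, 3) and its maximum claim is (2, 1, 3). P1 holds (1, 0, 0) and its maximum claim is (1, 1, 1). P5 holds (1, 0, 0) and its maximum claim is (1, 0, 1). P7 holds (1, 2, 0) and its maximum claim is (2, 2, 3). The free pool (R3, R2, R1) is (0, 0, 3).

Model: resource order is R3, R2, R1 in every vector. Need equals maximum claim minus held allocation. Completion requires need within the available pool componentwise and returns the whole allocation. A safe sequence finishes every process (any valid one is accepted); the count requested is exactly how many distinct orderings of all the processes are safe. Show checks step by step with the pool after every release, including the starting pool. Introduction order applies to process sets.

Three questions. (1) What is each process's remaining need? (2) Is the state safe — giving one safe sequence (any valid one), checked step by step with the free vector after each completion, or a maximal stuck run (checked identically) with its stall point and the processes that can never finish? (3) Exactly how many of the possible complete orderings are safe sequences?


(1) Remaining need (order R3, R2, R1):
  P3: (1, 0, 0)
  P1: (0, 1, 1)
  P5: (0, 0, 1)
  P7: (1, 0, 3)
(2) SAFE, for example via the order P5, P7, P3, P1.
Key observation: at P7 the run first touches a limit — (1, 0, 3) against (1, 0, 3), exact on a resource it actually requests.
Verifying each step:
  pool = (0, 0, 3)
  P5: need (0, 0, 1) fits (0, 0, 3); releases (1, 0, 0), pool now (1, 0, 3)
  P7: need (1, 0, 3) fits (1, 0, 3); releases (1, 2, 0), pool now (2, 2, 3)
  P3: need (1, 0, 0) fits (2, 2, 3); releases (1, 1, 3), pool now (3, 3, 6)
  P1: need (0, 1, 1) fits (3, 3, 6); releases (1, 0, 0), pool now (4, 3, 6)
(3) The exact count: 4 of the possible complete orderings are safe sequences.


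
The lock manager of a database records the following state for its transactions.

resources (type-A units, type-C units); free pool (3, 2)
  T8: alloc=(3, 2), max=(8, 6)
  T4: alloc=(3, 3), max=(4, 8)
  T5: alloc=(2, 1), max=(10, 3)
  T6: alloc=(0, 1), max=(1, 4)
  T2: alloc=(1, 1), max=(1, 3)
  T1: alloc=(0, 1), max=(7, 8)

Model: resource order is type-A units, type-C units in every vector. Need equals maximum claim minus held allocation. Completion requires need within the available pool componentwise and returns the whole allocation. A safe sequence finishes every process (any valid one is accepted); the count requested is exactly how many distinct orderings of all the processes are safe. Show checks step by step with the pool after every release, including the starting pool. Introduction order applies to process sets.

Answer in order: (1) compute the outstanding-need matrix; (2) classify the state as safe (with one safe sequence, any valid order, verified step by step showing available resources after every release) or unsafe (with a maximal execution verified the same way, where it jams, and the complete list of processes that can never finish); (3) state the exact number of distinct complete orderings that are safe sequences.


(1) Need matrix, components ordered type-A units, type-C units:
  T8: (5, 4)
  T4: (1, 5)
  T5: (8, 2)
  T6: (1, 3)
  T2: (0, 2)
  T1: (7, 7)
(2) UNSAFE.
Key observation: after T2, T6 the pool peaks at (4, 4), and each blocked process is short somewhere: T8 on type-A units; T4 on type-C units; T5 on type-A units; T1 on type-A units, type-C units.
Going as far as possible: T2, T6; after that, nothing fits. Verifying each step:
  pool = (3, 2)
  run T2 (needs (0, 2), free (3, 2)); after release of (1, 1) the pool is (4, 3)
  run T6 (needs (1, 3), free (4, 3)); after release of (0, 1) the pool is (4, 4)
  T8 cannot run: need (5, 4) vs free (4, 4) (insufficient type-A units)
  T4 cannot run: need (1, 5) vs free (4, 4) (insufficient type-C units)
  T5 cannot run: need (8, 2) vs free (4, 4) (insufficient type-A units)
  T1 cannot run: need (7, 7) vs free (4, 4) (insufficient type-A units and type-C units)
Processes that can never finish: T8, T4, T5 and T1.
(3) Exactly 0 of the possible complete orderings are safe sequences.


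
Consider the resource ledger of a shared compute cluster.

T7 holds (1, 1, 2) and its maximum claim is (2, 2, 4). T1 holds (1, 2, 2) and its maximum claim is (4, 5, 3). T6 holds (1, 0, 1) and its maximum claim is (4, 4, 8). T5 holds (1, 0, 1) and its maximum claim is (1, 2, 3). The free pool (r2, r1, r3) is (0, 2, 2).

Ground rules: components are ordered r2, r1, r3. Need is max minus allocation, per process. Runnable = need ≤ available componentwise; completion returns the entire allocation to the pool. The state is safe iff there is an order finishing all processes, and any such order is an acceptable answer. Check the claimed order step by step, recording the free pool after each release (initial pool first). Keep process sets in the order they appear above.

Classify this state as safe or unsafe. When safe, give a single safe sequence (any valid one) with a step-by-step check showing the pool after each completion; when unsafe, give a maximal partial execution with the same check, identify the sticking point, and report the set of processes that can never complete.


The state is UNSAFE.
Key observation: the pool after T5, T7 is (2, 3, 5); every surviving request exceeds it in r2, so progress ends there.
Going as far as possible: T5, T7; after that, nothing fits. Walking it through:
  pool = (0, 2, 2)
  run T5 (needs (0, 2, 2), free (0, 2, 2)); after release of (1, 0, 1) the pool is (1, 2, 3)
  run T7 (needs (1, 1, 2), free (1, 2, 3)); after release of (1, 1, 2) the pool is (2, 3, 5)
  T1 cannot run: need (3, 3, 1) vs free (2, 3, 5) (insufficient r2)
  T6 cannot run: need (3, 4, 7) vs free (2, 3, 5) (insufficient r2, r1 and r3)
Never able to finish: T1 and T6.


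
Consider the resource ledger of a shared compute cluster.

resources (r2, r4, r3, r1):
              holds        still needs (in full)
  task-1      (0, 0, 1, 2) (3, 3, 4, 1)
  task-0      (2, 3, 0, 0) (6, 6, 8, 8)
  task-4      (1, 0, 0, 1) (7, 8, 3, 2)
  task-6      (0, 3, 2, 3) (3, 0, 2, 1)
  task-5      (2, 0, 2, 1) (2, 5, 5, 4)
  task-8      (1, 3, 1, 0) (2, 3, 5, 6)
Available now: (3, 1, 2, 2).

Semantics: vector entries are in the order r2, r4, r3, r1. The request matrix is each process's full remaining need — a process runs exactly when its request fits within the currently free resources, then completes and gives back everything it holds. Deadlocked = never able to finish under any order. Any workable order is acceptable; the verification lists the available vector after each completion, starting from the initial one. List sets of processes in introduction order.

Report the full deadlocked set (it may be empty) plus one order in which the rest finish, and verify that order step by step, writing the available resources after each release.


Nothing here is deadlocked.
Key observation: there is always a runnable process — task-6 first — so the state unwinds completely.
One completion order for the rest: task-6, task-1, task-8, task-5, task-0, task-4. Step-by-step check:
  pool = (3, 1, 2, 2)
  task-6: need (3, 0, 2, 1) fits (3, 1, 2, 2); releases (0, 3, 2, 3), pool now (3, 4, 4, 5)
  task-1: need (3, 3, 4, 1) fits (3, 4, 4, 5); releases (0, 0, 1, 2), pool now (3, 4, 5, 7)
  task-8: need (2, 3, 5, 6) fits (3, 4, 5, 7); releases (1, 3, 1, 0), pool now (4, 7, 6, 7)
  task-5: need (2, 5, 5, 4) fits (4, 7, 6, 7); releases (2, 0, 2, 1), pool now (6, 7, 8, 8)
  task-0: need (6, 6, 8, 8) fits (6, 7, 8, 8); releases (2, 3, 0, 0), pool now (8, 10, 8, 8)
  task-4: need (7, 8, 3, 2) fits (8, 10, 8, 8); releases (1, 0, 0, 1), pool now (9, 10, 8, 9)


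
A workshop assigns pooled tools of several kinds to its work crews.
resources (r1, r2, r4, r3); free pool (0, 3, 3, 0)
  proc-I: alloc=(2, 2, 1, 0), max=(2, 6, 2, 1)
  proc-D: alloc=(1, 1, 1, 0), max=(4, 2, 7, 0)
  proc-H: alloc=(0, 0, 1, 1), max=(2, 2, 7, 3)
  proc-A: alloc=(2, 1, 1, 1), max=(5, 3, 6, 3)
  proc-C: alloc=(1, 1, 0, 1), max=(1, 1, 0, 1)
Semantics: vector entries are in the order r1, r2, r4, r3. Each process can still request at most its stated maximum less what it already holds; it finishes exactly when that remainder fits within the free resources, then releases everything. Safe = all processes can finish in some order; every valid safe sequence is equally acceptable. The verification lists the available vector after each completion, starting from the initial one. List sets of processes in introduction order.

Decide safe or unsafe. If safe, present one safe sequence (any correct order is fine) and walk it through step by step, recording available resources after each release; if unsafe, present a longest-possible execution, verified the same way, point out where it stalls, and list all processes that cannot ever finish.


UNSAFE — no complete ordering exists.
Key observation: proc-C, proc-I can finish, but then (3, 6, 4, 1) is all there is, and the blocked group's r4 demands exceed it.
The run proc-C, proc-I cannot be extended any further. Step-by-step check:
  pool = (0, 3, 3, 0)
  run proc-C (needs (0, 0, 0, 0), free (0, 3, 3, 0)); after release of (1, 1, 0, 1) the pool is (1, 4, 3, 1)
  run proc-I (needs (0, 4, 1, 1), free (1, 4, 3, 1)); after release of (2, 2, 1, 0) the pool is (3, 6, 4, 1)
  proc-D cannot run: need (3, 1, 6, 0) vs free (3, 6, 4, 1) (insufficient r4)
  proc-H cannot run: need (2, 2, 6, 2) vs free (3, 6, 4, 1) (insufficient r4 and r3)
  proc-A cannot run: need (3, 2, 5, 2) vs free (3, 6, 4, 1) (insufficient r4 and r3)
Never able to finish: proc-D, proc-H and proc-A.


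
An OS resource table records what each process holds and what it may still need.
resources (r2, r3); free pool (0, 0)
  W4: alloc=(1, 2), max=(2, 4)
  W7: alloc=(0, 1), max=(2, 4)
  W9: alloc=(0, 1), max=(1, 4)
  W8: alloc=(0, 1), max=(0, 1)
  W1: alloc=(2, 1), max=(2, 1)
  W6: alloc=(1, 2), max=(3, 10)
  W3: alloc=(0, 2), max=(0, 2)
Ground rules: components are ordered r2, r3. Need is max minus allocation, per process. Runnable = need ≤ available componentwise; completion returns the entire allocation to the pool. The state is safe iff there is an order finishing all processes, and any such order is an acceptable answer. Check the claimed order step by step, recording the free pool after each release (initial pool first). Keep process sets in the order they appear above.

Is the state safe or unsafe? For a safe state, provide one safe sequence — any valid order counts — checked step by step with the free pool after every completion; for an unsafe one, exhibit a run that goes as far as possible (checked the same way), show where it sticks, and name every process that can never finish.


The state is SAFE; one workable sequence: W3, W1, W9, W4, W7, W8, W6.
Key observation: at W9 the run first touches a limit — (1, 3) against (2, 3), exact on a resource it actually requests.
Step-by-step check:
  pool = (0, 0)
  run W3 (needs (0, 0), free (0, 0)); after release of (0, 2) the pool is (0, 2)
  run W1 (needs (0, 0), free (0, 2)); after release of (2, 1) the pool is (2, 3)
  run W9 (needs (1, 3), free (2, 3)); after release of (0, 1) the pool is (2, 4)
  run W4 (needs (1, 2), free (2, 4)); after release of (1, 2) the pool is (3, 6)
  run W7 (needs (2, 3), free (3, 6)); after release of (0, 1) the pool is (3, 7)
  run W8 (needs (0, 0), free (3, 7)); after release of (0, 1) the pool is (3, 8)
  run W6 (needs (2, 8), free (3, 8)); after release of (1, 2) the pool is (4, 10)


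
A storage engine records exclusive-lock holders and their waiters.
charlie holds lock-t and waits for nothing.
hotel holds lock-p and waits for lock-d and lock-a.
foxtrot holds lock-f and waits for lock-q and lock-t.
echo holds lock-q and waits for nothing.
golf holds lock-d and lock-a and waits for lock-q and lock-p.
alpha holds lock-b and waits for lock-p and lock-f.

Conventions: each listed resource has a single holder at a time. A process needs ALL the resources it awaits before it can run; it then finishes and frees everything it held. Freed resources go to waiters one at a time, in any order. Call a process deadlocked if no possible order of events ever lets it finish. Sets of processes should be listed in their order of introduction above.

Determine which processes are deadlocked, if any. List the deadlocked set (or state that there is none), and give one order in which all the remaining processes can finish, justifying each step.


Deadlocked: hotel, golf and alpha.
Key observation: the cycle hotel -> golf -> hotel can never break — each member waits on the next; alpha waits into the deadlock from upstream.
The rest can finish in the order echo, charlie, foxtrot.
Step-by-step check:
  echo: no waits; runs immediately, freeing lock-q
  charlie: no waits; runs immediately, freeing lock-t
  foxtrot: everything it awaited (lock-q and lock-t) is free; runs, freeing lock-f


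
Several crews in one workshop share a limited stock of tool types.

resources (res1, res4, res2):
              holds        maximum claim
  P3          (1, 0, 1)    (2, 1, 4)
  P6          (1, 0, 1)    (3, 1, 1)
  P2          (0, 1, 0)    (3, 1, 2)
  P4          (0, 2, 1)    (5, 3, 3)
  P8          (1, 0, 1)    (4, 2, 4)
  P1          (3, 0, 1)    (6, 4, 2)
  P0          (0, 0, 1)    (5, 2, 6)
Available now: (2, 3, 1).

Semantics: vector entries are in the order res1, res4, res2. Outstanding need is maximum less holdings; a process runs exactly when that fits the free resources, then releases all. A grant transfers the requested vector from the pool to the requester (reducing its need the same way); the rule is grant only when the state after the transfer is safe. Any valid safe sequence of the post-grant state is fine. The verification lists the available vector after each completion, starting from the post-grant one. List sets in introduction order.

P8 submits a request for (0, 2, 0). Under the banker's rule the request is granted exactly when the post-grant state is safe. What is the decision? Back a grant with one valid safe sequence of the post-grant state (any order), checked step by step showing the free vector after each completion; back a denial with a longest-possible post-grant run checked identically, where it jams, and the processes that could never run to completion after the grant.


DENY — the pretend-granted state is unsafe.
Key observation: after P6, P2 the pool peaks at (3, 2, 2), and each blocked process is short somewhere: P3 on res2; P4 on res1; P8 on res2; P1 on res4; P0 on res1, res2.
After a pretend grant, a maximal execution: P6, P2 — then nothing else fits. Walking it through:
  pool = (2, 1, 1)
  P6: need (2, 1, 0) fits (2, 1, 1); releases (1, 0, 1), pool now (3, 1, 2)
  P2: need (3, 0, 2) fits (3, 1, 2); releases (0, 1, 0), pool now (3, 2, 2)
  P3 still needs (1, 1, 3) but only (3, 2, 2) is free — short on res2
  P4 still needs (5, 1, 2) but only (3, 2, 2) is free — short on res1
  P8 still needs (3, 0, 3) but only (3, 2, 2) is free — short on res2
  P1 still needs (3, 4, 1) but only (3, 2, 2) is free — short on res4
  P0 still needs (5, 2, 5) but only (3, 2, 2) is free — short on res1 and res2
Post-grant, the permanently blocked set is P3, P4, P8, P1 and P0.


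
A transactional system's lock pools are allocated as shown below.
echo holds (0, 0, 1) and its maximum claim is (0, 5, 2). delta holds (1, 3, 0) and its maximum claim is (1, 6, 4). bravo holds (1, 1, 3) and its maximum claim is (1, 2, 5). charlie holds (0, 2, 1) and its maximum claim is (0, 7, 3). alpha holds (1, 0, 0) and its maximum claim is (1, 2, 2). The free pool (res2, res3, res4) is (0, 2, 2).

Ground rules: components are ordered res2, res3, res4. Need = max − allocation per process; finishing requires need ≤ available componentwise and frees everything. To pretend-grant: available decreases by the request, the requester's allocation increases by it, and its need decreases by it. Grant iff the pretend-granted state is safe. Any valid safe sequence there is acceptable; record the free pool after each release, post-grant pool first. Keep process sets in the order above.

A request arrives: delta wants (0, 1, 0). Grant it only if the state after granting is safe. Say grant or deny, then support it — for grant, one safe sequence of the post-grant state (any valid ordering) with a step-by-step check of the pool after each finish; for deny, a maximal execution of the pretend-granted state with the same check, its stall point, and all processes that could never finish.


GRANT: granting preserves safety; a valid post-grant sequence is bravo, alpha, delta, charlie, echo.
Key observation: the grant leaves (0, 1, 2) free — enough for bravo, whose release restarts the cascade.
Step-by-step check of the post-grant state:
  pool = (0, 1, 2)
  bravo needs (0, 1, 2) <= (0, 1, 2) -> finishes; pool += (1, 1, 3) = (1, 2, 5)
  alpha needs (0, 2, 2) <= (1, 2, 5) -> finishes; pool += (1, 0, 0) = (2, 2, 5)
  delta needs (0, 2, 4) <= (2, 2, 5) -> finishes; pool += (1, 4, 0) = (3, 6, 5)
  charlie needs (0, 5, 2) <= (3, 6, 5) -> finishes; pool += (0, 2, 1) = (3, 8, 6)
  echo needs (0, 5, 1) <= (3, 8, 6) -> finishes; pool += (0, 0, 1) = (3, 8, 7)


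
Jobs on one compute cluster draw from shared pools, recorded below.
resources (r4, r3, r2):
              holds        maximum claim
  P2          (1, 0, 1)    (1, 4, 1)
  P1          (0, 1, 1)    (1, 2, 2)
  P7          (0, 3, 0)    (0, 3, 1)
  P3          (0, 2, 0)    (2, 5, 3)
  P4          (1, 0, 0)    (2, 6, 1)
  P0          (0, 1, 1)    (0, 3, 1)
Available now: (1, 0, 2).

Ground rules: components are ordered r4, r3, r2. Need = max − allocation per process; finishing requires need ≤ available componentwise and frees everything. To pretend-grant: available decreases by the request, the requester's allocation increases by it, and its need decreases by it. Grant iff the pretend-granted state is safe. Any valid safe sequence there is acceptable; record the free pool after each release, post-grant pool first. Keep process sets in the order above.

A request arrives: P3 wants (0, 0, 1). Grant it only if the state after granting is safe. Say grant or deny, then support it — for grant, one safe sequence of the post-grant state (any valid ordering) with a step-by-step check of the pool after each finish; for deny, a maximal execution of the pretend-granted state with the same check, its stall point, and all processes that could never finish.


GRANT. The post-grant state is safe; one safe sequence: P7, P1, P2, P0, P3, P4.
Key observation: (1, 0, 1) free after granting still covers P7 first, and each release covers the next.
Check on the post-grant state, step by step:
  pool = (1, 0, 1)
  P7: need (0, 0, 1) fits (1, 0, 1); releases (0, 3, 0), pool now (1, 3, 1)
  P1: need (1, 1, 1) fits (1, 3, 1); releases (0, 1, 1), pool now (1, 4, 2)
  P2: need (0, 4, 0) fits (1, 4, 2); releases (1, 0, 1), pool now (2, 4, 3)
  P0: need (0, 2, 0) fits (2, 4, 3); releases (0, 1, 1), pool now (2, 5, 4)
  P3: need (2, 3, 2) fits (2, 5, 4); releases (0, 2, 1), pool now (2, 7, 5)
  P4: need (1, 6, 1) fits (2, 7, 5); releases (1, 0, 0), pool now (3, 7, 5)


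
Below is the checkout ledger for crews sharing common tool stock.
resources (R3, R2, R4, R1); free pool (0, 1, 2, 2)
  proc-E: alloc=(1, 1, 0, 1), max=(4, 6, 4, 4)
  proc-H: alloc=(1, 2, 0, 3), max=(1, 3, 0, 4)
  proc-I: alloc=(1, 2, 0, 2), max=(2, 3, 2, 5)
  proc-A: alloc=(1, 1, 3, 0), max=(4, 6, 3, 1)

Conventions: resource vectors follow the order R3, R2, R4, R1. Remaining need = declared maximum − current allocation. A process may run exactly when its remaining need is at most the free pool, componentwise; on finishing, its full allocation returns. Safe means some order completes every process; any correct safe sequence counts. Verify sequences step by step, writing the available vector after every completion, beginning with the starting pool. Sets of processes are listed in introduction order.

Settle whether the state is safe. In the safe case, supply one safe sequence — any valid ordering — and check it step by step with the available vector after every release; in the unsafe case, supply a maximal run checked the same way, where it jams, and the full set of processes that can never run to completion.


UNSAFE.
Key observation: once proc-H, proc-I finish, the pool peaks at (2, 5, 2, 7) — and every remaining process still needs more R3 than that.
A maximal execution: proc-H, proc-I — then nothing else fits. Verifying each step:
  pool = (0, 1, 2, 2)
  proc-H: need (0, 1, 0, 1) fits (0, 1, 2, 2); releases (1, 2, 0, 3), pool now (1, 3, 2, 5)
  proc-I: need (1, 1, 2, 3) fits (1, 3, 2, 5); releases (1, 2, 0, 2), pool now (2, 5, 2, 7)
  proc-E still needs (3, 5, 4, 3) but only (2, 5, 2, 7) is free — short on R3 and R4
  proc-A still needs (3, 5, 0, 1) but only (2, 5, 2, 7) is free — short on R3
Never able to finish: proc-E and proc-A.


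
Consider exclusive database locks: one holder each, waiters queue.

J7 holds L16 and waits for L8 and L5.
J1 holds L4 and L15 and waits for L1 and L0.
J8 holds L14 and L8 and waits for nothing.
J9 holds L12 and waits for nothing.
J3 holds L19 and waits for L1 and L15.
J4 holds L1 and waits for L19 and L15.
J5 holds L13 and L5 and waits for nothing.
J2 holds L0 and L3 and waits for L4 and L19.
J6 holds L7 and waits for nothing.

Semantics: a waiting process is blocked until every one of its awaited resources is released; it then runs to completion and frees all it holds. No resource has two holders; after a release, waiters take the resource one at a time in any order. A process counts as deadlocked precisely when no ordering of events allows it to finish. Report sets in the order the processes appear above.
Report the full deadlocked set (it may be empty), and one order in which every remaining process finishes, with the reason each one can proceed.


Deadlocked: J1, J3, J4 and J2.
Key observation: nobody on the ring J1 -> J4 -> J1 can start until another member finishes, which never happens; J3 and J2 are caught in further circular waits.
The rest can finish in the order J8, J5, J6, J7, J9.
Walking it through:
  J8: no waits; runs immediately, freeing L14 and L8
  J5: no waits; runs immediately, freeing L13 and L5
  J6: no waits; runs immediately, freeing L7
  J7 waits on L8 and L5 — all released -> runs and releases L16
  J9: no waits; runs immediately, freeing L12


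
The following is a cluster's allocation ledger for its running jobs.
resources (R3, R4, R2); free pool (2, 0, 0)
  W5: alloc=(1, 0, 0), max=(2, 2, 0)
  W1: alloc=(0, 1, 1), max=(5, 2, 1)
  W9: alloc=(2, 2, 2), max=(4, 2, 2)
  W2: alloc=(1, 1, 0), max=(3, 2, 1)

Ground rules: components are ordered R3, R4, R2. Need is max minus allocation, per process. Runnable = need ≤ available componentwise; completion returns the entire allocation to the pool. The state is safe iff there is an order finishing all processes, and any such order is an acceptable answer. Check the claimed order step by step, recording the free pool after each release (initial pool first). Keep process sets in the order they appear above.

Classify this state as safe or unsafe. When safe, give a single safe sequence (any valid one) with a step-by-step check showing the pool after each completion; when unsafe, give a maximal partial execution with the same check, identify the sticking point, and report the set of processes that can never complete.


SAFE, for example via the order W9, W5, W1, W2.
Key observation: at W9 the run first touches a limit — (2, 0, 0) against (2, 0, 0), exact on a resource it actually requests.
Check, step by step:
  pool = (2, 0, 0)
  run W9 (needs (2, 0, 0), free (2, 0, 0)); after release of (2, 2, 2) the pool is (4, 2, 2)
  run W5 (needs (1, 2, 0), free (4, 2, 2)); after release of (1, 0, 0) the pool is (5, 2, 2)
  run W1 (needs (5, 1, 0), free (5, 2, 2)); after release of (0, 1, 1) the pool is (5, 3, 3)
  run W2 (needs (2, 1, 1), free (5, 3, 3)); after release of (1, 1, 0) the pool is (6, 4, 3)


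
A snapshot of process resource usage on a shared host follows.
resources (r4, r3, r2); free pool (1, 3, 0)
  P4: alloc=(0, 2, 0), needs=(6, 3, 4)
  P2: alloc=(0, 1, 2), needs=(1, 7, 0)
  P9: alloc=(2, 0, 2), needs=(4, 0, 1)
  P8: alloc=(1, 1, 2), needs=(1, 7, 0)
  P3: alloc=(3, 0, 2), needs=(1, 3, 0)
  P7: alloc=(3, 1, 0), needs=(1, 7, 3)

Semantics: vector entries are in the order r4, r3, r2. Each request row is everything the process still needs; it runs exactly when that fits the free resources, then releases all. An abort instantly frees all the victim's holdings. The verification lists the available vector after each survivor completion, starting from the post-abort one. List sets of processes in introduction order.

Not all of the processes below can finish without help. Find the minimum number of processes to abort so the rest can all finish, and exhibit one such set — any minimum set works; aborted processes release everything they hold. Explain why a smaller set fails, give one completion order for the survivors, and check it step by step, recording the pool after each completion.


Minimum abort set: P2 and P8.
Key observation: aborting P2 and P8 returns (1, 2, 4), and P7 — hopeless before — runs at step 4 with the returned capacity in the pool.
Why nothing smaller works — every single abort fails: P4 alone leaves P2 blocked (short on r3); P2 alone leaves P8 blocked (short on r3); P9 alone leaves P2 blocked (short on r3); P8 alone leaves P2 blocked (short on r3); P3 alone leaves P2 blocked (short on r3); P7 alone leaves P2 blocked (short on r3).
One survivor order: P3, P9, P4, P7. Check, step by step (post-abort pool first):
  pool = (2, 5, 4)
  P3 needs (1, 3, 0) <= (2, 5, 4) -> finishes; pool += (3, 0, 2) = (5, 5, 6)
  P9 needs (4, 0, 1) <= (5, 5, 6) -> finishes; pool += (2, 0, 2) = (7, 5, 8)
  P4 needs (6, 3, 4) <= (7, 5, 8) -> finishes; pool += (0, 2, 0) = (7, 7, 8)
  P7 needs (1, 7, 3) <= (7, 7, 8) -> finishes; pool += (3, 1, 0) = (10, 8, 8)


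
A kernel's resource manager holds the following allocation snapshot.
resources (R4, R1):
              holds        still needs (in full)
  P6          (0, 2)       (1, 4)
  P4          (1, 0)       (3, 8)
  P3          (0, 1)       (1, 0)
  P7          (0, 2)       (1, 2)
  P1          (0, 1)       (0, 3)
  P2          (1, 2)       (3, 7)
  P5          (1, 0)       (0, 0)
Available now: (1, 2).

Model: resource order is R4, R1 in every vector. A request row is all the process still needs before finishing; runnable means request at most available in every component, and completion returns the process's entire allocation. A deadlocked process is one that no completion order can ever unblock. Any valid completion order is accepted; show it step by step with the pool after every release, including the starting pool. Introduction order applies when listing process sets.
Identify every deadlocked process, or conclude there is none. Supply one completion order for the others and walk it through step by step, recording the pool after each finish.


The deadlocked set is P4 and P2.
Key observation: after P7, P5, P3, P6, P1 complete, (2, 8) is the best the pool ever gets, yet each leftover process wants more R4.
The rest can finish in the order P7, P5, P3, P6, P1. Verifying each step:
  pool = (1, 2)
  P7: need (1, 2) fits (1, 2); releases (0, 2), pool now (1, 4)
  P5: need (0, 0) fits (1, 4); releases (1, 0), pool now (2, 4)
  P3: need (1, 0) fits (2, 4); releases (0, 1), pool now (2, 5)
  P6: need (1, 4) fits (2, 5); releases (0, 2), pool now (2, 7)
  P1: need (0, 3) fits (2, 7); releases (0, 1), pool now (2, 8)
The blocked processes can never fit:
  blocked: P4 wants (3, 8), pool (2, 8) — not enough R4
  blocked: P2 wants (3, 7), pool (2, 8) — not enough R4


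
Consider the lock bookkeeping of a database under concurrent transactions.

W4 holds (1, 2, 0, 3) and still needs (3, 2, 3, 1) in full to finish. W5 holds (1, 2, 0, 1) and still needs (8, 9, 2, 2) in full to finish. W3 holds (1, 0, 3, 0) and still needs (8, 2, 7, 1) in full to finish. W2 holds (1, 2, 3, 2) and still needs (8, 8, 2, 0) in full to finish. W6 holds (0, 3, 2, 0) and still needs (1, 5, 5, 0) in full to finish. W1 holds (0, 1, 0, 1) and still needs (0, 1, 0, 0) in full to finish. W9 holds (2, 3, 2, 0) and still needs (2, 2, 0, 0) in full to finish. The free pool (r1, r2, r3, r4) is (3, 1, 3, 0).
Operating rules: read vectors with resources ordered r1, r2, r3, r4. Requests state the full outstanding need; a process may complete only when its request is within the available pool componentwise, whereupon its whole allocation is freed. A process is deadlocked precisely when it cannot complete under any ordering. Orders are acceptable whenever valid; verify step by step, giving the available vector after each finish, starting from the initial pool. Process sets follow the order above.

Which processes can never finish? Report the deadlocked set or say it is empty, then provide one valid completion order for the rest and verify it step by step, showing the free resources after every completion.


The deadlocked set is W5, W3 and W2.
Key observation: after W1, W4, W9, W6 complete, (6, 10, 7, 4) is the best the pool ever gets, yet each leftover process wants more r1.
The rest can finish in the order W1, W4, W9, W6. Verifying each step:
  pool = (3, 1, 3, 0)
  run W1 (needs (0, 1, 0, 0), free (3, 1, 3, 0)); after release of (0, 1, 0, 1) the pool is (3, 2, 3, 1)
  run W4 (needs (3, 2, 3, 1), free (3, 2, 3, 1)); after release of (1, 2, 0, 3) the pool is (4, 4, 3, 4)
  run W9 (needs (2, 2, 0, 0), free (4, 4, 3, 4)); after release of (2, 3, 2, 0) the pool is (6, 7, 5, 4)
  run W6 (needs (1, 5, 5, 0), free (6, 7, 5, 4)); after release of (0, 3, 2, 0) the pool is (6, 10, 7, 4)
None of the blocked processes ever fits:
  blocked: W5 wants (8, 9, 2, 2), pool (6, 10, 7, 4) — not enough r1
  blocked: W3 wants (8, 2, 7, 1), pool (6, 10, 7, 4) — not enough r1
  blocked: W2 wants (8, 8, 2, 0), pool (6, 10, 7, 4) — not enough r1
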